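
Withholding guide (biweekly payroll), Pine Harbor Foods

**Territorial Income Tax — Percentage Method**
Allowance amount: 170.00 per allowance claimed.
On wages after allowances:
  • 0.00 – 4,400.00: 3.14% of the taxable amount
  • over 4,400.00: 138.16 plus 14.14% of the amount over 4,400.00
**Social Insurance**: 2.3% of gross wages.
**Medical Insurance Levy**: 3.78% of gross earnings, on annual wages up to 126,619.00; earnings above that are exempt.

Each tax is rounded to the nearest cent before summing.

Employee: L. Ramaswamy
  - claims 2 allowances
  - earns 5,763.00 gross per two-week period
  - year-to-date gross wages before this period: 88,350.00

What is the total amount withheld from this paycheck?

Territorial Income Tax: taxable = 5,763.00 − 2×170.00 = 5,423.00
  138.16 + 14.14% × (5,423.00 − 4,400.00) = 138.16 + 14.14% × 1,023.00 = 282.81
Social Insurance: 2.3% × 5,763.00 = 132.55
Medical Insurance Levy: 3.78% × 5,763.00 = 217.84
Total: 282.81 + 132.55 + 217.84 = 633.20

633.20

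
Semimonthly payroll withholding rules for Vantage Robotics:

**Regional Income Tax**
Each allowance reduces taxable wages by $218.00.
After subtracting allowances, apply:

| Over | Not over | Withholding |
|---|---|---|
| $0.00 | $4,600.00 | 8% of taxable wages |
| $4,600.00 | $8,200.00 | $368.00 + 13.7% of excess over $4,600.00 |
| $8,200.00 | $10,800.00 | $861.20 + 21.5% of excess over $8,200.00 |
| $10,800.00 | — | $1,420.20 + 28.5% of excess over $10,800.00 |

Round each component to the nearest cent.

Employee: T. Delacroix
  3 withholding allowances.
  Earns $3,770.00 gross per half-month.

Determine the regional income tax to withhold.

Regional Income Tax: taxable = $3,770.00 − 3×$218.00 = $3,116.00
  8% × $3,116.00 = $249.28

$249.28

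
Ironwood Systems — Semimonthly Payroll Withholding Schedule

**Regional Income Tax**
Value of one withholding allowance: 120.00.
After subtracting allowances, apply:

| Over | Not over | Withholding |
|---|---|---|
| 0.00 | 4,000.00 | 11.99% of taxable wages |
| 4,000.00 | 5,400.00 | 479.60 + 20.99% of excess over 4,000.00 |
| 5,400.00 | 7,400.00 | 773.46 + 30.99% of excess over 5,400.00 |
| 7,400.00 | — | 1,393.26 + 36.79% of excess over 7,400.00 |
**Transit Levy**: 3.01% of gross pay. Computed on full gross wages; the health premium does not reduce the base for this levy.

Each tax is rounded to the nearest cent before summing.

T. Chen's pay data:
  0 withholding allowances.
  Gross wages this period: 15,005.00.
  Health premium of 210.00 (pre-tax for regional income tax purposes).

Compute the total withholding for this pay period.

4,565.53

Regional Income Tax: taxable = 15,005.00 − 210.00 = 14,795.00
  1,393.26 + 36.79% × (14,795.00 − 7,400.00) = 1,393.26 + 36.79% × 7,395.00 = 4,113.88
Transit Levy: 3.01% × 15,005.00 = 451.65
Total: 4,113.88 + 451.65 = 4,565.53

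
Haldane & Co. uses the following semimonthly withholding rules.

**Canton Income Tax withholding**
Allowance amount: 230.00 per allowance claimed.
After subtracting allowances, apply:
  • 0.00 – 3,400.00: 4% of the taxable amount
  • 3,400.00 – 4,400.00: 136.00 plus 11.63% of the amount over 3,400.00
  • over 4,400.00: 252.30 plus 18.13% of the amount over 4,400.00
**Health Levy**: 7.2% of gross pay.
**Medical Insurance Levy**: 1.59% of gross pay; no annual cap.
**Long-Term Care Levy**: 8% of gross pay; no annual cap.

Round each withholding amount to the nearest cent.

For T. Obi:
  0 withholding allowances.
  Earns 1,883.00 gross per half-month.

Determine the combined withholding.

Canton Income Tax: taxable = 1,883.00
  4% × 1,883.00 = 75.32
Health Levy: 7.2% × 1,883.00 = 135.58
Medical Insurance Levy: 1.59% × 1,883.00 = 29.94
Long-Term Care Levy: 8% × 1,883.00 = 150.64
Total: 75.32 + 135.58 + 29.94 + 150.64 = 391.48

391.48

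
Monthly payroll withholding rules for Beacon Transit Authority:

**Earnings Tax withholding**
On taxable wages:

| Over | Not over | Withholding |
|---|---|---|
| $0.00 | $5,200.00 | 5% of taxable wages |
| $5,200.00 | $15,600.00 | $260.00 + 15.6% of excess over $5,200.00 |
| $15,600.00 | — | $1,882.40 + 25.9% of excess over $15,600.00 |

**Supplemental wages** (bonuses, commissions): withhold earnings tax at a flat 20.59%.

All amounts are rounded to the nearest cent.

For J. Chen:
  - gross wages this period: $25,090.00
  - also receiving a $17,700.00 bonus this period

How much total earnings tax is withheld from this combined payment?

Earnings Tax: taxable = $25,090.00
  $1,882.40 + 25.9% × ($25,090.00 − $15,600.00) = $1,882.40 + 25.9% × $9,490.00 = $4,340.31
Supplemental (20.59% flat on bonus): 20.59% × $17,700.00 = $3,644.43
Total earnings tax: $4,340.31 + $3,644.43 = $7,984.74

$7,984.74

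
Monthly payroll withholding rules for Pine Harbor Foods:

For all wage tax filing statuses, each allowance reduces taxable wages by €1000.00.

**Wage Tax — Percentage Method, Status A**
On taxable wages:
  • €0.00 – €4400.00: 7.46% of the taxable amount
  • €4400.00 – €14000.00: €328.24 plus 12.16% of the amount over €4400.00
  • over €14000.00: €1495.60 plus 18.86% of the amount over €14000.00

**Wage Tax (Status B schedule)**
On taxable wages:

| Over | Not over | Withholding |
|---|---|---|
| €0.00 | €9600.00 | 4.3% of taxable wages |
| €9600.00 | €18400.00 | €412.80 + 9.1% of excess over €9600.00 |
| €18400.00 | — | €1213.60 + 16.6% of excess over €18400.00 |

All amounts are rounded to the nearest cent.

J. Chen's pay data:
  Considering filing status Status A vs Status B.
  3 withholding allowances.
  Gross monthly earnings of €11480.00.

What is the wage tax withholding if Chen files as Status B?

Wage Tax (Status B): taxable = €11480.00 − 3×€1000.00 = €8480.00
  4.3% × €8480.00 = €364.64

€364.64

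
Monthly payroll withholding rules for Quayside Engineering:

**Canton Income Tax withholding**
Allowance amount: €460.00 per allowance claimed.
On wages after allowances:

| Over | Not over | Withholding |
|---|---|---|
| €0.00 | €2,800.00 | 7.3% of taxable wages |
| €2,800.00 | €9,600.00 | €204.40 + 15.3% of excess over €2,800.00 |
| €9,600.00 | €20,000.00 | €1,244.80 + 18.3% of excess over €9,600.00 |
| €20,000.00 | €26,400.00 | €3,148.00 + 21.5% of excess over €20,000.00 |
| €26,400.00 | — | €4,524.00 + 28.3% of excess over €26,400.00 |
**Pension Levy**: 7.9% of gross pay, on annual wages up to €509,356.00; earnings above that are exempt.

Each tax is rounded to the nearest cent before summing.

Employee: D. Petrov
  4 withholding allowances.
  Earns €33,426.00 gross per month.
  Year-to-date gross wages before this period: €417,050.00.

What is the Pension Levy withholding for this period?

€2,640.65

Pension Levy: 7.9% × €33,426.00 = €2,640.65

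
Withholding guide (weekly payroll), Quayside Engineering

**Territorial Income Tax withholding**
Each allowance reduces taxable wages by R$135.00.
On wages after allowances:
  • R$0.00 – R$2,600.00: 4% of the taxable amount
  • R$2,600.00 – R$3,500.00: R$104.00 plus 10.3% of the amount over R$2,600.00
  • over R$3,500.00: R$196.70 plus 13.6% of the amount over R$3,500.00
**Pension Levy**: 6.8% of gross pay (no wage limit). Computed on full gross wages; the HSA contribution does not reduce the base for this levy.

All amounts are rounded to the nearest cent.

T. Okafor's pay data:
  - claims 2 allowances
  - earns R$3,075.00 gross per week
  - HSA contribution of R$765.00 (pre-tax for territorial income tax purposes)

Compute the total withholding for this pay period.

R$290.70

Territorial Income Tax: taxable = R$3,075.00 − R$765.00 − 2×R$135.00 = R$2,040.00
  4% × R$2,040.00 = R$81.60
Pension Levy: 6.8% × R$3,075.00 = R$209.10
Total: R$81.60 + R$209.10 = R$290.70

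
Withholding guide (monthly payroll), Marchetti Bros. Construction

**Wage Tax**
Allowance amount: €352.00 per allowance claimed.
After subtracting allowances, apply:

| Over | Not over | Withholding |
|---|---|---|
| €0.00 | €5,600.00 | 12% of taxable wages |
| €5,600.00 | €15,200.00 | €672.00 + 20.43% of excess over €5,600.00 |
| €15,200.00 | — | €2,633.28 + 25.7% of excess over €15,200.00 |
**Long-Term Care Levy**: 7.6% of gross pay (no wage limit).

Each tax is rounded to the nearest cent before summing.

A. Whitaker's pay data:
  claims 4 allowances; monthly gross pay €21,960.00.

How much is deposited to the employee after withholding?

Wage Tax: taxable = €21,960.00 − 4×€352.00 = €20,552.00
  €2,633.28 + 25.7% × (€20,552.00 − €15,200.00) = €2,633.28 + 25.7% × €5,352.00 = €4,008.74
Long-Term Care Levy: 7.6% × €21,960.00 = €1,668.96
Total withheld: €4,008.74 + €1,668.96 = €5,677.70
Net pay: €21,960.00 − €5,677.70 = €16,282.30

€16,282.30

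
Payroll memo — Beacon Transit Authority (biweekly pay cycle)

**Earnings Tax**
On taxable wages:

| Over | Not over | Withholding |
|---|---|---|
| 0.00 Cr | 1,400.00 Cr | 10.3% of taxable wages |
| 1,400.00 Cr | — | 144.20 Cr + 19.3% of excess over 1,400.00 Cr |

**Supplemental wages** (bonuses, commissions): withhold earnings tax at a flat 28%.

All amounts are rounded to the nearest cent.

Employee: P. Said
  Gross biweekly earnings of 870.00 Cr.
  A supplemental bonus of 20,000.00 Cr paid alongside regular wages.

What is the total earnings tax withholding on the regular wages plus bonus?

5,689.61 Cr

Earnings Tax: taxable = 870.00 Cr
  10.3% × 870.00 Cr = 89.61 Cr
Supplemental (28% flat on bonus): 28% × 20,000.00 Cr = 5,600.00 Cr
Total earnings tax: 89.61 Cr + 5,600.00 Cr = 5,689.61 Cr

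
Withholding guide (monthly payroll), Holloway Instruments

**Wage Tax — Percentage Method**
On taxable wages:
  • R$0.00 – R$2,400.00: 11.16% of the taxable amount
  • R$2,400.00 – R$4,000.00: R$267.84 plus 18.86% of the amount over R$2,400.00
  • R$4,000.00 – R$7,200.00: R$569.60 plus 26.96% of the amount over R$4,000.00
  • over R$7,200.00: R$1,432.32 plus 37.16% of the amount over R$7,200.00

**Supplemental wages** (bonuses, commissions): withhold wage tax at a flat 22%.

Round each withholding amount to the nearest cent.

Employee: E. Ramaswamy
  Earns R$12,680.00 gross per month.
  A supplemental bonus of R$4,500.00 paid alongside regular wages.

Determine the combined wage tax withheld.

Wage Tax: taxable = R$12,680.00
  R$1,432.32 + 37.16% × (R$12,680.00 − R$7,200.00) = R$1,432.32 + 37.16% × R$5,480.00 = R$3,468.69
Supplemental (22% flat on bonus): 22% × R$4,500.00 = R$990.00
Total wage tax: R$3,468.69 + R$990.00 = R$4,458.69

R$4,458.69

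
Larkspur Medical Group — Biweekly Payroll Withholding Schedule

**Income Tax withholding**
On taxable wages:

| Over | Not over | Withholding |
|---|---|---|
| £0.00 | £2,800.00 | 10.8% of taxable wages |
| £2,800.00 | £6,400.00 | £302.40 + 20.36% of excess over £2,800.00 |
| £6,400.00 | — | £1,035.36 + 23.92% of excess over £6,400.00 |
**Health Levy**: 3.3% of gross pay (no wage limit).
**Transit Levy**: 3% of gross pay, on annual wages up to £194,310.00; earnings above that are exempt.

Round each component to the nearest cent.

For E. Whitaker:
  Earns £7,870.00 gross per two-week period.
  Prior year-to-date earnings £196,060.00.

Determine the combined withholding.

Income Tax: taxable = £7,870.00
  £1,035.36 + 23.92% × (£7,870.00 − £6,400.00) = £1,035.36 + 23.92% × £1,470.00 = £1,386.98
Health Levy: 3.3% × £7,870.00 = £259.71
Transit Levy: YTD £196,060.00 ≥ cap £194,310.00 → £0.00
Total: £1,386.98 + £259.71 + £0.00 = £1,646.69

£1,646.69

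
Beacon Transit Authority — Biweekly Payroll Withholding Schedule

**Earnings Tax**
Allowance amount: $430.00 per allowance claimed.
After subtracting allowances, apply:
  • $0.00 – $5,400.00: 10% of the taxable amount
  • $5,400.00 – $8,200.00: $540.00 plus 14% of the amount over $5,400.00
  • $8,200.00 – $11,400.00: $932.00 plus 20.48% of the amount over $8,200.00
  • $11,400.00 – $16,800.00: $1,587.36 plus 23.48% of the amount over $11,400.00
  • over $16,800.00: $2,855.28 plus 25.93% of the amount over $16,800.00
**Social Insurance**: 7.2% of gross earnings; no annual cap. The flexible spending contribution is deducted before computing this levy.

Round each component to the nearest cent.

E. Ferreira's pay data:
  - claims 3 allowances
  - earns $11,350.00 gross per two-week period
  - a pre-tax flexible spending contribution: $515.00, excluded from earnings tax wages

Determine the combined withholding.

Earnings Tax: taxable = $11,350.00 − $515.00 − 3×$430.00 = $9,545.00
  $932.00 + 20.48% × ($9,545.00 − $8,200.00) = $932.00 + 20.48% × $1,345.00 = $1,207.46
Social Insurance: 7.2% × $10,835.00 = $780.12
Total: $1,207.46 + $780.12 = $1,987.58

$1,987.58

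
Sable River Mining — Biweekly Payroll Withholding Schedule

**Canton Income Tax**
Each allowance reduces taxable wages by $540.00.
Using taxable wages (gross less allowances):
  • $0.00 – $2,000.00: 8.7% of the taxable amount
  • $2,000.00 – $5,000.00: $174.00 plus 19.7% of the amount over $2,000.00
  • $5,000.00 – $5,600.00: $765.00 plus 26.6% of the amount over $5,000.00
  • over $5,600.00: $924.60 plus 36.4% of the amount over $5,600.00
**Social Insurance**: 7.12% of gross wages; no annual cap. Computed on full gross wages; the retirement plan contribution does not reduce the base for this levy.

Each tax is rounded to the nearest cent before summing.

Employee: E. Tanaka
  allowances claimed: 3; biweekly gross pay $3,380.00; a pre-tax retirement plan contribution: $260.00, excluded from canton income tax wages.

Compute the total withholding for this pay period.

Canton Income Tax: taxable = $3,380.00 − $260.00 − 3×$540.00 = $1,500.00
  8.7% × $1,500.00 = $130.50
Social Insurance: 7.12% × $3,380.00 = $240.66
Total: $130.50 + $240.66 = $371.16

$371.16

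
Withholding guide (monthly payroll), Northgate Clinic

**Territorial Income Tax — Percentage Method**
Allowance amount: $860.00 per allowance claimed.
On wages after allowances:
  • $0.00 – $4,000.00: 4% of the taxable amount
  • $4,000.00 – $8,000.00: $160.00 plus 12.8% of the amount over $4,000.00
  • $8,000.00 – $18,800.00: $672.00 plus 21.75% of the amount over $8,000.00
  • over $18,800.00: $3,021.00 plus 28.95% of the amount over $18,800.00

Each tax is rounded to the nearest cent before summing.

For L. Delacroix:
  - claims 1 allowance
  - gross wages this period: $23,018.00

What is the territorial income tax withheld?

$3,993.14

Territorial Income Tax: taxable = $23,018.00 − 1×$860.00 = $22,158.00
  $3,021.00 + 28.95% × ($22,158.00 − $18,800.00) = $3,021.00 + 28.95% × $3,358.00 = $3,993.14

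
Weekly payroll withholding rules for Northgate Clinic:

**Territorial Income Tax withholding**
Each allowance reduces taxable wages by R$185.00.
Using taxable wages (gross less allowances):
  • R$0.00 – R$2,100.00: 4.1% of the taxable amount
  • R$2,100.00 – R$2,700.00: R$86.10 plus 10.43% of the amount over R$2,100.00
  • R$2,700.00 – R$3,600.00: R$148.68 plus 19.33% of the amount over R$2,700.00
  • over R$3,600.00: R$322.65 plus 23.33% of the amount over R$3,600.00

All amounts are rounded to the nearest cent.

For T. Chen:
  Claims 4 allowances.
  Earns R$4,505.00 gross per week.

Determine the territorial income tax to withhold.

Territorial Income Tax: taxable = R$4,505.00 − 4×R$185.00 = R$3,765.00
  R$322.65 + 23.33% × (R$3,765.00 − R$3,600.00) = R$322.65 + 23.33% × R$165.00 = R$361.14

R$361.14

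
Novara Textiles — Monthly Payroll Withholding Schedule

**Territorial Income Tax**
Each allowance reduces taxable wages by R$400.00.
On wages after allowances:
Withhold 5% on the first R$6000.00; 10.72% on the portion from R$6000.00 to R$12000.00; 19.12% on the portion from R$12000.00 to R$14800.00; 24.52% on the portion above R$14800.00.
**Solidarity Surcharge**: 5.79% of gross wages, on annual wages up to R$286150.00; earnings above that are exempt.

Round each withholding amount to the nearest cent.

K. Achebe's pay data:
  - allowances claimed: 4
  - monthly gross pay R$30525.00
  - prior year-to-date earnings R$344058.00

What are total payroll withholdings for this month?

Territorial Income Tax: taxable = R$30525.00 − 4×R$400.00 = R$28925.00
  R$1478.56 + 24.52% × (R$28925.00 − R$14800.00) = R$1478.56 + 24.52% × R$14125.00 = R$4942.01
Solidarity Surcharge: YTD R$344058.00 ≥ cap R$286150.00 → R$0.00
Total: R$4942.01 + R$0.00 = R$4942.01

R$4942.01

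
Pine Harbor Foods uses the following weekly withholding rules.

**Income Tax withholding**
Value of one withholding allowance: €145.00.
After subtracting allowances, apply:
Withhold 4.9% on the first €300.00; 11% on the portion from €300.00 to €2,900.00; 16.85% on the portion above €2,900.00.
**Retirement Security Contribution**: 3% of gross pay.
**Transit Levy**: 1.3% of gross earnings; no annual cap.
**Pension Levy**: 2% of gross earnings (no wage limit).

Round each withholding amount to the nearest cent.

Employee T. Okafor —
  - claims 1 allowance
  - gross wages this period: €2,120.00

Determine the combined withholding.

Income Tax: taxable = €2,120.00 − 1×€145.00 = €1,975.00
  €14.70 + 11% × (€1,975.00 − €300.00) = €14.70 + 11% × €1,675.00 = €198.95
Retirement Security Contribution: 3% × €2,120.00 = €63.60
Transit Levy: 1.3% × €2,120.00 = €27.56
Pension Levy: 2% × €2,120.00 = €42.40
Total: €198.95 + €63.60 + €27.56 + €42.40 = €332.51

€332.51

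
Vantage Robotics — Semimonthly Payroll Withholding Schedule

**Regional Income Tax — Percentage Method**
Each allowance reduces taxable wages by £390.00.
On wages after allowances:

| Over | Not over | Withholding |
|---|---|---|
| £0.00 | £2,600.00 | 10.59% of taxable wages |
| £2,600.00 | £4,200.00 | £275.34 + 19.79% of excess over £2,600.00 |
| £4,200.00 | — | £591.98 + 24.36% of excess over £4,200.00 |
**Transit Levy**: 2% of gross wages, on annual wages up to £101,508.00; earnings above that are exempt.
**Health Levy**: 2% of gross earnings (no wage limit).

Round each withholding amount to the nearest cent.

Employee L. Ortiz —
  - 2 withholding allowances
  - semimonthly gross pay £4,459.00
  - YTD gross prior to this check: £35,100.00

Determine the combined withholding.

£667.23

Regional Income Tax: taxable = £4,459.00 − 2×£390.00 = £3,679.00
  £275.34 + 19.79% × (£3,679.00 − £2,600.00) = £275.34 + 19.79% × £1,079.00 = £488.87
Transit Levy: 2% × £4,459.00 = £89.18
Health Levy: 2% × £4,459.00 = £89.18
Total: £488.87 + £89.18 + £89.18 = £667.23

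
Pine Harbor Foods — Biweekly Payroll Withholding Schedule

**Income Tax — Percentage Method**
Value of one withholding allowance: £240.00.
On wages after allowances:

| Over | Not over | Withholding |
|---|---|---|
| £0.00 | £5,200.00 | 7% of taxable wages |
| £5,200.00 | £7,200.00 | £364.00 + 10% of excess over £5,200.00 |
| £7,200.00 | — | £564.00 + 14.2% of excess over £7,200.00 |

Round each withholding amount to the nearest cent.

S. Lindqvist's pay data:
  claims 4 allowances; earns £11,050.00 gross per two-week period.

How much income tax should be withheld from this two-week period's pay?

Income Tax: taxable = £11,050.00 − 4×£240.00 = £10,090.00
  £564.00 + 14.2% × (£10,090.00 − £7,200.00) = £564.00 + 14.2% × £2,890.00 = £974.38

£974.38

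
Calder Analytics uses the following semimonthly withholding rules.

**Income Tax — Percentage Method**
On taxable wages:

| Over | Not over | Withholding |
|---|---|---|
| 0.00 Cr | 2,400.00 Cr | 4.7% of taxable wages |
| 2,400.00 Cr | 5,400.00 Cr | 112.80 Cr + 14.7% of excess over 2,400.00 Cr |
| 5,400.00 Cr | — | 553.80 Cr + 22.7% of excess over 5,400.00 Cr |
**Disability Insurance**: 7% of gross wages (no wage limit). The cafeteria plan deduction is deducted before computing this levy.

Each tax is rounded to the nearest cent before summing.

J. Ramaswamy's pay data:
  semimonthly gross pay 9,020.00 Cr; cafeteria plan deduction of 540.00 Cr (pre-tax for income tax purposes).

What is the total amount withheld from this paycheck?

Income Tax: taxable = 9,020.00 Cr − 540.00 Cr = 8,480.00 Cr
  553.80 Cr + 22.7% × (8,480.00 Cr − 5,400.00 Cr) = 553.80 Cr + 22.7% × 3,080.00 Cr = 1,252.96 Cr
Disability Insurance: 7% × 8,480.00 Cr = 593.60 Cr
Total: 1,252.96 Cr + 593.60 Cr = 1,846.56 Cr

1,846.56 Cr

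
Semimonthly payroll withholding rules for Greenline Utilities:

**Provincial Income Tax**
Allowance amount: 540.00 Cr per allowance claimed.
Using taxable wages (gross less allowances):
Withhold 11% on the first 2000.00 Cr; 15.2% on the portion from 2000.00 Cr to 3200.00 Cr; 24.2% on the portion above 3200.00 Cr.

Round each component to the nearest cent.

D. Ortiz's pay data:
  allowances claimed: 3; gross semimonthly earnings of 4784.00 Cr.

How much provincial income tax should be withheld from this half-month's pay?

396.93 Cr

Provincial Income Tax: taxable = 4784.00 Cr − 3×540.00 Cr = 3164.00 Cr
  220.00 Cr + 15.2% × (3164.00 Cr − 2000.00 Cr) = 220.00 Cr + 15.2% × 1164.00 Cr = 396.93 Cr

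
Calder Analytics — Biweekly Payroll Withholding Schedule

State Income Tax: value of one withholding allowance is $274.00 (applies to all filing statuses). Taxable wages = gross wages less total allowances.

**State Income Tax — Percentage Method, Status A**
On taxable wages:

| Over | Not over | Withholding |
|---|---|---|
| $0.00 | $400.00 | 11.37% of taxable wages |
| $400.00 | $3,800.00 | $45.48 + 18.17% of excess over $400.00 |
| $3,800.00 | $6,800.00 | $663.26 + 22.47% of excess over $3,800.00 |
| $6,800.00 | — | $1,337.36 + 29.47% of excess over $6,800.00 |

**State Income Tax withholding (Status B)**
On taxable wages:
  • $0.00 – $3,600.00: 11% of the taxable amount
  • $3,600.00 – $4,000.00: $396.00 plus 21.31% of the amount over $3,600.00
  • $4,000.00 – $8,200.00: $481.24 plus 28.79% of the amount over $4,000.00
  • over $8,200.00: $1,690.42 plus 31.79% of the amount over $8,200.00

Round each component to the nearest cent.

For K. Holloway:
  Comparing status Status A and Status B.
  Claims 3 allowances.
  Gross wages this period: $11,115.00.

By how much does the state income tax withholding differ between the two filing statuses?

State Income Tax (Status A): taxable = $11,115.00 − 3×$274.00 = $10,293.00
  $1,337.36 + 29.47% × ($10,293.00 − $6,800.00) = $1,337.36 + 29.47% × $3,493.00 = $2,366.75
State Income Tax (Status B): taxable = $11,115.00 − 3×$274.00 = $10,293.00
  $1,690.42 + 31.79% × ($10,293.00 − $8,200.00) = $1,690.42 + 31.79% × $2,093.00 = $2,355.78
Difference: |$2,366.75 − $2,355.78| = $10.97 (higher under Status A)

$10.97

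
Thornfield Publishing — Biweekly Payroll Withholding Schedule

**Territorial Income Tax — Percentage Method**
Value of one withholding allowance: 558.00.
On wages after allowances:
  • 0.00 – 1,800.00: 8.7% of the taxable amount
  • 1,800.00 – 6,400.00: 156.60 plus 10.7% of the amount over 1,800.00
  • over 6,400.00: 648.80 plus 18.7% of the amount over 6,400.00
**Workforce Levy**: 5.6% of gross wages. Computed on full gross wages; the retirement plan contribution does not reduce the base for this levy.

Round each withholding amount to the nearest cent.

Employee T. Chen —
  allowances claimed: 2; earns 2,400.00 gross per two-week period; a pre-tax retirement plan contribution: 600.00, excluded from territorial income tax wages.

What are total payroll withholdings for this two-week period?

193.91

Territorial Income Tax: taxable = 2,400.00 − 600.00 − 2×558.00 = 684.00
  8.7% × 684.00 = 59.51
Workforce Levy: 5.6% × 2,400.00 = 134.40
Total: 59.51 + 134.40 = 193.91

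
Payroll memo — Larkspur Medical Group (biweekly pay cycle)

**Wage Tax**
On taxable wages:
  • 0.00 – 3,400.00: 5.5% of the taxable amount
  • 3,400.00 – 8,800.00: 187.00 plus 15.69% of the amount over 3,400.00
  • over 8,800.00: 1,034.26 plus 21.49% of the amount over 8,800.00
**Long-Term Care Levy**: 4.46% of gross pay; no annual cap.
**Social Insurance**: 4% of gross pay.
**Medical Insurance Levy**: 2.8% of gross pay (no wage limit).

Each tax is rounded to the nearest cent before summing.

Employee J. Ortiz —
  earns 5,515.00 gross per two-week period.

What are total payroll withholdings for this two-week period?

Wage Tax: taxable = 5,515.00
  187.00 + 15.69% × (5,515.00 − 3,400.00) = 187.00 + 15.69% × 2,115.00 = 518.84
Long-Term Care Levy: 4.46% × 5,515.00 = 245.97
Social Insurance: 4% × 5,515.00 = 220.60
Medical Insurance Levy: 2.8% × 5,515.00 = 154.42
Total: 518.84 + 245.97 + 220.60 + 154.42 = 1,139.83

1,139.83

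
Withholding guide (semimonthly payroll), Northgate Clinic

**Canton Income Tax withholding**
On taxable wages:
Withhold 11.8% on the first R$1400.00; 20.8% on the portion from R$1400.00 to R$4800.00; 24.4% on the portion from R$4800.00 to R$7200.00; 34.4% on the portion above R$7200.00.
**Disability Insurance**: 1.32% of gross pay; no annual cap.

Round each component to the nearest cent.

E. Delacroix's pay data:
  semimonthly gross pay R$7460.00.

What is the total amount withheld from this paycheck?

Canton Income Tax: taxable = R$7460.00
  R$1458.00 + 34.4% × (R$7460.00 − R$7200.00) = R$1458.00 + 34.4% × R$260.00 = R$1547.44
Disability Insurance: 1.32% × R$7460.00 = R$98.47
Total: R$1547.44 + R$98.47 = R$1645.91

R$1645.91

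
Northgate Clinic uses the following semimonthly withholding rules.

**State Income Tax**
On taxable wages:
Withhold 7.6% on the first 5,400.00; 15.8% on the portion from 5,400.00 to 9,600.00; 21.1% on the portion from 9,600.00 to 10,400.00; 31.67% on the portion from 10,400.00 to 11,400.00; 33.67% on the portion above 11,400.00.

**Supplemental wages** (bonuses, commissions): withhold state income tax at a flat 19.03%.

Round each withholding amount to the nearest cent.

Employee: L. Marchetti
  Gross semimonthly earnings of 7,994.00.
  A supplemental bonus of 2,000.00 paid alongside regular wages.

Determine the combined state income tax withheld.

1,200.85

State Income Tax: taxable = 7,994.00
  410.40 + 15.8% × (7,994.00 − 5,400.00) = 410.40 + 15.8% × 2,594.00 = 820.25
Supplemental (19.03% flat on bonus): 19.03% × 2,000.00 = 380.60
Total state income tax: 820.25 + 380.60 = 1,200.85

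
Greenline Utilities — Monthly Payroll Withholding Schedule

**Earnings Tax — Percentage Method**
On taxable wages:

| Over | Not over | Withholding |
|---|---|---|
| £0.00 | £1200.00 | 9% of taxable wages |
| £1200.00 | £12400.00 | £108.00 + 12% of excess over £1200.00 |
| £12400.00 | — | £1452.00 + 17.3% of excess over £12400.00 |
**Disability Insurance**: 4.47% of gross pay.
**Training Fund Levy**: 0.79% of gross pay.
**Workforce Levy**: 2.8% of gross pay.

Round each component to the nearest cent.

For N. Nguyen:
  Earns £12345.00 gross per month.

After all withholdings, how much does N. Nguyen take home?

£9904.59

Earnings Tax: taxable = £12345.00
  £108.00 + 12% × (£12345.00 − £1200.00) = £108.00 + 12% × £11145.00 = £1445.40
Disability Insurance: 4.47% × £12345.00 = £551.82
Training Fund Levy: 0.79% × £12345.00 = £97.53
Workforce Levy: 2.8% × £12345.00 = £345.66
Total withheld: £1445.40 + £551.82 + £97.53 + £345.66 = £2440.41
Net pay: £12345.00 − £2440.41 = £9904.59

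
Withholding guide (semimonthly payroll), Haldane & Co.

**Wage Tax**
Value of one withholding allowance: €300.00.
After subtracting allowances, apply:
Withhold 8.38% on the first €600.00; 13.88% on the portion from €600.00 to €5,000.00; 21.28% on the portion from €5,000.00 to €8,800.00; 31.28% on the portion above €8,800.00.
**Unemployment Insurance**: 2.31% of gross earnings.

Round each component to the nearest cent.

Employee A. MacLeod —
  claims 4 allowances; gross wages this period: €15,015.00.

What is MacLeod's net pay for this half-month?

Wage Tax: taxable = €15,015.00 − 4×€300.00 = €13,815.00
  €1,469.64 + 31.28% × (€13,815.00 − €8,800.00) = €1,469.64 + 31.28% × €5,015.00 = €3,038.33
Unemployment Insurance: 2.31% × €15,015.00 = €346.85
Total withheld: €3,038.33 + €346.85 = €3,385.18
Net pay: €15,015.00 − €3,385.18 = €11,629.82

€11,629.82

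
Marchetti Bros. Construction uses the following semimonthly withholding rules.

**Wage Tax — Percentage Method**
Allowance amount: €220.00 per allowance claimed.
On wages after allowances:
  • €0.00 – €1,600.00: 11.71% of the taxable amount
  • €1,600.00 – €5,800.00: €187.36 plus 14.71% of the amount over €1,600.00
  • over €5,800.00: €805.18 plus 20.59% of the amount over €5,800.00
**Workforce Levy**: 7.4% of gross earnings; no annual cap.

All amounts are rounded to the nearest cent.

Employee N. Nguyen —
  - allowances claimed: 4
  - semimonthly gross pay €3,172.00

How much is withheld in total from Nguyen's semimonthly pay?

€523.88

Wage Tax: taxable = €3,172.00 − 4×€220.00 = €2,292.00
  €187.36 + 14.71% × (€2,292.00 − €1,600.00) = €187.36 + 14.71% × €692.00 = €289.15
Workforce Levy: 7.4% × €3,172.00 = €234.73
Total: €289.15 + €234.73 = €523.88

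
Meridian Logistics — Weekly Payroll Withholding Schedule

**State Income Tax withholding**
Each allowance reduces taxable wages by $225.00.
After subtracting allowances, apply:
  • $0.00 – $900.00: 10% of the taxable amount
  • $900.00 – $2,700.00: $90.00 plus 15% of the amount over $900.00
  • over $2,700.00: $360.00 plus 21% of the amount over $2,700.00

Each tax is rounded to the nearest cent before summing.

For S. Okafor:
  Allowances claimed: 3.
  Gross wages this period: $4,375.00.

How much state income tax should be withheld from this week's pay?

$570.00

State Income Tax: taxable = $4,375.00 − 3×$225.00 = $3,700.00
  $360.00 + 21% × ($3,700.00 − $2,700.00) = $360.00 + 21% × $1,000.00 = $570.00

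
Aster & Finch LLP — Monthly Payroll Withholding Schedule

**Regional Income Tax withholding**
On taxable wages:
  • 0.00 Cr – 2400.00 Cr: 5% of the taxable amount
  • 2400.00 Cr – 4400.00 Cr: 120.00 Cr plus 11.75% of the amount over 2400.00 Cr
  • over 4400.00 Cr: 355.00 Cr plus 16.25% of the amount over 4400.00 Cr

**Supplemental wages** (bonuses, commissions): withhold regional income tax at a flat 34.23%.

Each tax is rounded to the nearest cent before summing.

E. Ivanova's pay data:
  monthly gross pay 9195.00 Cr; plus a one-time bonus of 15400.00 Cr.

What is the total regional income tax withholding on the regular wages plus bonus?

Regional Income Tax: taxable = 9195.00 Cr
  355.00 Cr + 16.25% × (9195.00 Cr − 4400.00 Cr) = 355.00 Cr + 16.25% × 4795.00 Cr = 1134.19 Cr
Supplemental (34.23% flat on bonus): 34.23% × 15400.00 Cr = 5271.42 Cr
Total regional income tax: 1134.19 Cr + 5271.42 Cr = 6405.61 Cr

6405.61 Cr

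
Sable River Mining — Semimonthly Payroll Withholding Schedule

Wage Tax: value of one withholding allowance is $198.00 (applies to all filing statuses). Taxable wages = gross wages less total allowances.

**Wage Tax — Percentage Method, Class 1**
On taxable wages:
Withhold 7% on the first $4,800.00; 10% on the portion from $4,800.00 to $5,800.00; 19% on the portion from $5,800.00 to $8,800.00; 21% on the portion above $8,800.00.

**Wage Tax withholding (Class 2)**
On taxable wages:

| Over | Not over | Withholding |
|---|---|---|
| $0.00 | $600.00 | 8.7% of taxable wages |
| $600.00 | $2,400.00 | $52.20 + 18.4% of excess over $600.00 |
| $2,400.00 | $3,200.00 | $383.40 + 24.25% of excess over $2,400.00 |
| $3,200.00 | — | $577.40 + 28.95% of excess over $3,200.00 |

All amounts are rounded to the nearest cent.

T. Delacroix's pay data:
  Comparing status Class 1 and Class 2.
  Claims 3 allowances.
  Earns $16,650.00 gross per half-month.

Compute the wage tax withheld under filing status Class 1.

$2,529.76

Wage Tax (Class 1): taxable = $16,650.00 − 3×$198.00 = $16,056.00
  $1,006.00 + 21% × ($16,056.00 − $8,800.00) = $1,006.00 + 21% × $7,256.00 = $2,529.76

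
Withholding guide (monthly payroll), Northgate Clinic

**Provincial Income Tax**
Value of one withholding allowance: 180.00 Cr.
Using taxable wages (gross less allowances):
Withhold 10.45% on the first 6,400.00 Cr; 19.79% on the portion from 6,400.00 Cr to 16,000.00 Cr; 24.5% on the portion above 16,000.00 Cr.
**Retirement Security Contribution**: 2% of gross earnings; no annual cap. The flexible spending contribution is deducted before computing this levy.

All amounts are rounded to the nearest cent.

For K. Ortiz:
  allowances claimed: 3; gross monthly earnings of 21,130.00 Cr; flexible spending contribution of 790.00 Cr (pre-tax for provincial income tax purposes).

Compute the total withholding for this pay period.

3,906.44 Cr

Provincial Income Tax: taxable = 21,130.00 Cr − 790.00 Cr − 3×180.00 Cr = 19,800.00 Cr
  2,568.64 Cr + 24.5% × (19,800.00 Cr − 16,000.00 Cr) = 2,568.64 Cr + 24.5% × 3,800.00 Cr = 3,499.64 Cr
Retirement Security Contribution: 2% × 20,340.00 Cr = 406.80 Cr
Total: 3,499.64 Cr + 406.80 Cr = 3,906.44 Cr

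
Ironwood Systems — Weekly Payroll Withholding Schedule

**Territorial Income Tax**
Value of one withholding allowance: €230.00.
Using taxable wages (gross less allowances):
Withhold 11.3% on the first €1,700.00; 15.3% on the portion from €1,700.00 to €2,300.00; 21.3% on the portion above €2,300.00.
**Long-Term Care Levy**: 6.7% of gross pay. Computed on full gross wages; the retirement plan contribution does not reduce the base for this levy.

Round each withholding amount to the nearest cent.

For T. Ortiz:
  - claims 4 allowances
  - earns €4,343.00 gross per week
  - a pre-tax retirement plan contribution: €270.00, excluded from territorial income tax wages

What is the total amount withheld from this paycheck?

Territorial Income Tax: taxable = €4,343.00 − €270.00 − 4×€230.00 = €3,153.00
  €283.90 + 21.3% × (€3,153.00 − €2,300.00) = €283.90 + 21.3% × €853.00 = €465.59
Long-Term Care Levy: 6.7% × €4,343.00 = €290.98
Total: €465.59 + €290.98 = €756.57

€756.57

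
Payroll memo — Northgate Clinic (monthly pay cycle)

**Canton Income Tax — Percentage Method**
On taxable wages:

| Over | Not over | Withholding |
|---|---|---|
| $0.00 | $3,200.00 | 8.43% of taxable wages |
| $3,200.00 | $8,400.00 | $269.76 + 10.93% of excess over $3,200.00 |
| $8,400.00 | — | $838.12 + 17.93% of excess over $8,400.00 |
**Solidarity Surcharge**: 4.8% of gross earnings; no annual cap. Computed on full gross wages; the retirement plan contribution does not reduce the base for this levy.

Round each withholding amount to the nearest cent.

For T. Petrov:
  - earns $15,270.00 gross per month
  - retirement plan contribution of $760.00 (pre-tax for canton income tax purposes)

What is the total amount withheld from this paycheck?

$2,666.60

Canton Income Tax: taxable = $15,270.00 − $760.00 = $14,510.00
  $838.12 + 17.93% × ($14,510.00 − $8,400.00) = $838.12 + 17.93% × $6,110.00 = $1,933.64
Solidarity Surcharge: 4.8% × $15,270.00 = $732.96
Total: $1,933.64 + $732.96 = $2,666.60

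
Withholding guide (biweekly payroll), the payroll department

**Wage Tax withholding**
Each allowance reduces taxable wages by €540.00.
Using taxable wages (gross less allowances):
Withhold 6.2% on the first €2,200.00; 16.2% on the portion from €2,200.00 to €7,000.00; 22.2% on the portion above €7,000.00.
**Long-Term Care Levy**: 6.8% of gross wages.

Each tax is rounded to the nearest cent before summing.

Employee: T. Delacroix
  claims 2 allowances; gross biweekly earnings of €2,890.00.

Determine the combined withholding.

Wage Tax: taxable = €2,890.00 − 2×€540.00 = €1,810.00
  6.2% × €1,810.00 = €112.22
Long-Term Care Levy: 6.8% × €2,890.00 = €196.52
Total: €112.22 + €196.52 = €308.74

€308.74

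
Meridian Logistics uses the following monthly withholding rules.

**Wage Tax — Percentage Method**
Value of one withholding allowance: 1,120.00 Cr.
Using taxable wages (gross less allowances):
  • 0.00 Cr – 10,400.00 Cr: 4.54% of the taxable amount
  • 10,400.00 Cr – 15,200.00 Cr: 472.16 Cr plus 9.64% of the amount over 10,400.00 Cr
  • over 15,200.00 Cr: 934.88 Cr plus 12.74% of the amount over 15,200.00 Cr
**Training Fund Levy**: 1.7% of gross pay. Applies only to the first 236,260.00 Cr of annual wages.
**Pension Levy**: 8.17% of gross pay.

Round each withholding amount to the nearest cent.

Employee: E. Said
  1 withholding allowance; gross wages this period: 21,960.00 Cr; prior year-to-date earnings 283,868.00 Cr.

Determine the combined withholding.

Wage Tax: taxable = 21,960.00 Cr − 1×1,120.00 Cr = 20,840.00 Cr
  934.88 Cr + 12.74% × (20,840.00 Cr − 15,200.00 Cr) = 934.88 Cr + 12.74% × 5,640.00 Cr = 1,653.42 Cr
Training Fund Levy: YTD 283,868.00 Cr ≥ cap 236,260.00 Cr → 0.00 Cr
Pension Levy: 8.17% × 21,960.00 Cr = 1,794.13 Cr
Total: 1,653.42 Cr + 0.00 Cr + 1,794.13 Cr = 3,447.55 Cr

3,447.55 Cr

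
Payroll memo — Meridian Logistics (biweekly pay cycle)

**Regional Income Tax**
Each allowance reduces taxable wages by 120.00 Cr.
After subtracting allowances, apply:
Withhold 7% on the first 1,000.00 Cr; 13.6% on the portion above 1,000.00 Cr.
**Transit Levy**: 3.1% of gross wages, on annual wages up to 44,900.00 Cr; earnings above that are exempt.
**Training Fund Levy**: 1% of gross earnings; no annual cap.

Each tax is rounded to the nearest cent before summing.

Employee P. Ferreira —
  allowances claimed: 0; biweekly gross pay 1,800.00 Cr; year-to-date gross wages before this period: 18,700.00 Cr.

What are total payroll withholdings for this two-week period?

Regional Income Tax: taxable = 1,800.00 Cr
  70.00 Cr + 13.6% × (1,800.00 Cr − 1,000.00 Cr) = 70.00 Cr + 13.6% × 800.00 Cr = 178.80 Cr
Transit Levy: 3.1% × 1,800.00 Cr = 55.80 Cr
Training Fund Levy: 1% × 1,800.00 Cr = 18.00 Cr
Total: 178.80 Cr + 55.80 Cr + 18.00 Cr = 252.60 Cr

252.60 Cr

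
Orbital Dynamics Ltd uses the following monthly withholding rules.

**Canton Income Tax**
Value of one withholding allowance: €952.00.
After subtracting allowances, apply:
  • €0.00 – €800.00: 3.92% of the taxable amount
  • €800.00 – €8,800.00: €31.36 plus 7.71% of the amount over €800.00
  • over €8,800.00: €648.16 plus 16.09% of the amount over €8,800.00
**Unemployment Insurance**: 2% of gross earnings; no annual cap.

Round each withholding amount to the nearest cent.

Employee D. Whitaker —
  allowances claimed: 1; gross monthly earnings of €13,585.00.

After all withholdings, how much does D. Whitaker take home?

€12,048.41

Canton Income Tax: taxable = €13,585.00 − 1×€952.00 = €12,633.00
  €648.16 + 16.09% × (€12,633.00 − €8,800.00) = €648.16 + 16.09% × €3,833.00 = €1,264.89
Unemployment Insurance: 2% × €13,585.00 = €271.70
Total withheld: €1,264.89 + €271.70 = €1,536.59
Net pay: €13,585.00 − €1,536.59 = €12,048.41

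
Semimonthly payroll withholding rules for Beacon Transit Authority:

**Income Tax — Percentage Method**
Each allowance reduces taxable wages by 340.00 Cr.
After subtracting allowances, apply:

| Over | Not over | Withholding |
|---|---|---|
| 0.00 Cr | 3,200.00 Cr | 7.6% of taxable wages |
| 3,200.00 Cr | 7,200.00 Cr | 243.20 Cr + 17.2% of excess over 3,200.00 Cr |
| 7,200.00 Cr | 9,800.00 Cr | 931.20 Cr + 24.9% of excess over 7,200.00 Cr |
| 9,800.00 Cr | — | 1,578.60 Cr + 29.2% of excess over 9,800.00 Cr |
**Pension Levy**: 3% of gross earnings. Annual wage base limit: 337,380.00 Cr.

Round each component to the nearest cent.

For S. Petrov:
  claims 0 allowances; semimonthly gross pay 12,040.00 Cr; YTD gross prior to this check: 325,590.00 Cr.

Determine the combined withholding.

Income Tax: taxable = 12,040.00 Cr
  1,578.60 Cr + 29.2% × (12,040.00 Cr − 9,800.00 Cr) = 1,578.60 Cr + 29.2% × 2,240.00 Cr = 2,232.68 Cr
Pension Levy: cap 337,380.00 Cr − YTD 325,590.00 Cr = 11,790.00 Cr subject; 3% × 11,790.00 Cr = 353.70 Cr
Total: 2,232.68 Cr + 353.70 Cr = 2,586.38 Cr

2,586.38 Cr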